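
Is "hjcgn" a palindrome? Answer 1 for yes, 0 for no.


Input: hjcgn
Reversed: ngcjh
  Compare pos 0 ('h') with pos 4 ('n'): MISMATCH
  Compare pos 1 ('j') with pos 3 ('g'): MISMATCH
Result: not a palindrome

0


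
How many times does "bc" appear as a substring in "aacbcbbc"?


Searching for "bc" in "aacbcbbc"
Scanning each position:
  Position 0: "aa" => no
  Position 1: "ac" => no
  Position 2: "cb" => no
  Position 3: "bc" => MATCH
  Position 4: "cb" => no
  Position 5: "bb" => no
  Position 6: "bc" => MATCH
Total occurrences: 2

2


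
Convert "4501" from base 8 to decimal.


Input: "4501" in base 8
Positional expansion:
  Digit '4' (value 4) x 8^3 = 2048
  Digit '5' (value 5) x 8^2 = 320
  Digit '0' (value 0) x 8^1 = 0
  Digit '1' (value 1) x 8^0 = 1
Sum = 2369

2369


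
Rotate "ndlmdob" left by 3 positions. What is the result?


Input: "ndlmdob", rotate left by 3
First 3 characters: "ndl"
Remaining characters: "mdob"
Concatenate remaining + first: "mdob" + "ndl" = "mdobndl"

mdobndl


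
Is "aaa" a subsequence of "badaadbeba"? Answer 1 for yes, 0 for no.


Check if "aaa" is a subsequence of "badaadbeba"
Greedy scan:
  Position 0 ('b'): no match needed
  Position 1 ('a'): matches sub[0] = 'a'
  Position 2 ('d'): no match needed
  Position 3 ('a'): matches sub[1] = 'a'
  Position 4 ('a'): matches sub[2] = 'a'
  Position 5 ('d'): no match needed
  Position 6 ('b'): no match needed
  Position 7 ('e'): no match needed
  Position 8 ('b'): no match needed
  Position 9 ('a'): no match needed
All 3 characters matched => is a subsequence

1


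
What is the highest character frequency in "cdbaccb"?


Input: cdbaccb
Character counts:
  'a': 1
  'b': 2
  'c': 3
  'd': 1
Maximum frequency: 3

3


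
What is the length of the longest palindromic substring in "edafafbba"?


Input: "edafafbba"
Checking substrings for palindromes:
  [2:5] "afa" (len 3) => palindrome
  [3:6] "faf" (len 3) => palindrome
  [6:8] "bb" (len 2) => palindrome
Longest palindromic substring: "afa" with length 3

3


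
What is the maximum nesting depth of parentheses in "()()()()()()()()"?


Input: "()()()()()()()()"
Tracking depth:
  Position 0 '(': depth becomes 1
  Position 1 ')': depth becomes 0
  Position 2 '(': depth becomes 1
  Position 3 ')': depth becomes 0
  Position 4 '(': depth becomes 1
  Position 5 ')': depth becomes 0
  Position 6 '(': depth becomes 1
  Position 7 ')': depth becomes 0
  Position 8 '(': depth becomes 1
  Position 9 ')': depth becomes 0
  Position 10 '(': depth becomes 1
  Position 11 ')': depth becomes 0
  Position 12 '(': depth becomes 1
  Position 13 ')': depth becomes 0
  Position 14 '(': depth becomes 1
  Position 15 ')': depth becomes 0
Maximum depth reached: 1

1


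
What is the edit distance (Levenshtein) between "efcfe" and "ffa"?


Computing edit distance: "efcfe" -> "ffa"
DP table:
           f    f    a
      0    1    2    3
  e   1    1    2    3
  f   2    1    1    2
  c   3    2    2    2
  f   4    3    2    3
  e   5    4    3    3
Edit distance = dp[5][3] = 3

3


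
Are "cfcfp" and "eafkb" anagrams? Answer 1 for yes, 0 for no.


Strings: "cfcfp", "eafkb"
Sorted first:  ccffp
Sorted second: abefk
Differ at position 0: 'c' vs 'a' => not anagrams

0


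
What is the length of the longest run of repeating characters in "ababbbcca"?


Input: "ababbbcca"
Scanning for longest run:
  Position 1 ('b'): new char, reset run to 1
  Position 2 ('a'): new char, reset run to 1
  Position 3 ('b'): new char, reset run to 1
  Position 4 ('b'): continues run of 'b', length=2
  Position 5 ('b'): continues run of 'b', length=3
  Position 6 ('c'): new char, reset run to 1
  Position 7 ('c'): continues run of 'c', length=2
  Position 8 ('a'): new char, reset run to 1
Longest run: 'b' with length 3

3


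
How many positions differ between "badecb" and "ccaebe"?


Comparing "badecb" and "ccaebe" position by position:
  Position 0: 'b' vs 'c' => DIFFER
  Position 1: 'a' vs 'c' => DIFFER
  Position 2: 'd' vs 'a' => DIFFER
  Position 3: 'e' vs 'e' => same
  Position 4: 'c' vs 'b' => DIFFER
  Position 5: 'b' vs 'e' => DIFFER
Positions that differ: 5

5


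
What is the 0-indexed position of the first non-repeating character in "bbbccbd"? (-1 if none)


Input: bbbccbd
Character frequencies:
  'b': 4
  'c': 2
  'd': 1
Scanning left to right for freq == 1:
  Position 0 ('b'): freq=4, skip
  Position 1 ('b'): freq=4, skip
  Position 2 ('b'): freq=4, skip
  Position 3 ('c'): freq=2, skip
  Position 4 ('c'): freq=2, skip
  Position 5 ('b'): freq=4, skip
  Position 6 ('d'): unique! => answer = 6

6


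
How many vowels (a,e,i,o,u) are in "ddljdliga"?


Input: ddljdliga
Checking each character:
  'd' at position 0: consonant
  'd' at position 1: consonant
  'l' at position 2: consonant
  'j' at position 3: consonant
  'd' at position 4: consonant
  'l' at position 5: consonant
  'i' at position 6: vowel (running total: 1)
  'g' at position 7: consonant
  'a' at position 8: vowel (running total: 2)
Total vowels: 2

2


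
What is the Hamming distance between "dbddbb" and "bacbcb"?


Comparing "dbddbb" and "bacbcb" position by position:
  Position 0: 'd' vs 'b' => differ
  Position 1: 'b' vs 'a' => differ
  Position 2: 'd' vs 'c' => differ
  Position 3: 'd' vs 'b' => differ
  Position 4: 'b' vs 'c' => differ
  Position 5: 'b' vs 'b' => same
Total differences (Hamming distance): 5

5


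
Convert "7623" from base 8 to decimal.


Input: "7623" in base 8
Positional expansion:
  Digit '7' (value 7) x 8^3 = 3584
  Digit '6' (value 6) x 8^2 = 384
  Digit '2' (value 2) x 8^1 = 16
  Digit '3' (value 3) x 8^0 = 3
Sum = 3987

3987


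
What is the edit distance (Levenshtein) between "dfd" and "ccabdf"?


Computing edit distance: "dfd" -> "ccabdf"
DP table:
           c    c    a    b    d    f
      0    1    2    3    4    5    6
  d   1    1    2    3    4    4    5
  f   2    2    2    3    4    5    4
  d   3    3    3    3    4    4    5
Edit distance = dp[3][6] = 5

5


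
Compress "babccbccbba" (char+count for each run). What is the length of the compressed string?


Input: babccbccbba
Runs:
  'b' x 1 => "b1"
  'a' x 1 => "a1"
  'b' x 1 => "b1"
  'c' x 2 => "c2"
  'b' x 1 => "b1"
  'c' x 2 => "c2"
  'b' x 2 => "b2"
  'a' x 1 => "a1"
Compressed: "b1a1b1c2b1c2b2a1"
Compressed length: 16

16


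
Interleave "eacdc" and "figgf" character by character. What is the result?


Interleaving "eacdc" and "figgf":
  Position 0: 'e' from first, 'f' from second => "ef"
  Position 1: 'a' from first, 'i' from second => "ai"
  Position 2: 'c' from first, 'g' from second => "cg"
  Position 3: 'd' from first, 'g' from second => "dg"
  Position 4: 'c' from first, 'f' from second => "cf"
Result: efaicgdgcf

efaicgdgcf


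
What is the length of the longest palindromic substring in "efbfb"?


Input: "efbfb"
Checking substrings for palindromes:
  [1:4] "fbf" (len 3) => palindrome
  [2:5] "bfb" (len 3) => palindrome
Longest palindromic substring: "fbf" with length 3

3


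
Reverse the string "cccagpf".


Input: cccagpf
Reading characters right to left:
  Position 6: 'f'
  Position 5: 'p'
  Position 4: 'g'
  Position 3: 'a'
  Position 2: 'c'
  Position 1: 'c'
  Position 0: 'c'
Reversed: fpgaccc

fpgaccc


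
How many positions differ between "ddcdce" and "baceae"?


Comparing "ddcdce" and "baceae" position by position:
  Position 0: 'd' vs 'b' => DIFFER
  Position 1: 'd' vs 'a' => DIFFER
  Position 2: 'c' vs 'c' => same
  Position 3: 'd' vs 'e' => DIFFER
  Position 4: 'c' vs 'a' => DIFFER
  Position 5: 'e' vs 'e' => same
Positions that differ: 4

4


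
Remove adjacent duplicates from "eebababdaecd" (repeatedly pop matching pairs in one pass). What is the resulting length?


Input: eebababdaecd
Stack-based adjacent duplicate removal:
  Read 'e': push. Stack: e
  Read 'e': matches stack top 'e' => pop. Stack: (empty)
  Read 'b': push. Stack: b
  Read 'a': push. Stack: ba
  Read 'b': push. Stack: bab
  Read 'a': push. Stack: baba
  Read 'b': push. Stack: babab
  Read 'd': push. Stack: bababd
  Read 'a': push. Stack: bababda
  Read 'e': push. Stack: bababdae
  Read 'c': push. Stack: bababdaec
  Read 'd': push. Stack: bababdaecd
Final stack: "bababdaecd" (length 10)

10


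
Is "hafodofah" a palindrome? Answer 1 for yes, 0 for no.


Input: hafodofah
Reversed: hafodofah
  Compare pos 0 ('h') with pos 8 ('h'): match
  Compare pos 1 ('a') with pos 7 ('a'): match
  Compare pos 2 ('f') with pos 6 ('f'): match
  Compare pos 3 ('o') with pos 5 ('o'): match
Result: palindrome

1


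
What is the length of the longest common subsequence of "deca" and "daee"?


LCS of "deca" and "daee"
DP table:
           d    a    e    e
      0    0    0    0    0
  d   0    1    1    1    1
  e   0    1    1    2    2
  c   0    1    1    2    2
  a   0    1    2    2    2
LCS length = dp[4][4] = 2

2


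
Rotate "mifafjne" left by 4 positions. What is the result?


Input: "mifafjne", rotate left by 4
First 4 characters: "mifa"
Remaining characters: "fjne"
Concatenate remaining + first: "fjne" + "mifa" = "fjnemifa"

fjnemifa


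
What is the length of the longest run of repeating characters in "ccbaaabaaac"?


Input: "ccbaaabaaac"
Scanning for longest run:
  Position 1 ('c'): continues run of 'c', length=2
  Position 2 ('b'): new char, reset run to 1
  Position 3 ('a'): new char, reset run to 1
  Position 4 ('a'): continues run of 'a', length=2
  Position 5 ('a'): continues run of 'a', length=3
  Position 6 ('b'): new char, reset run to 1
  Position 7 ('a'): new char, reset run to 1
  Position 8 ('a'): continues run of 'a', length=2
  Position 9 ('a'): continues run of 'a', length=3
  Position 10 ('c'): new char, reset run to 1
Longest run: 'a' with length 3

3


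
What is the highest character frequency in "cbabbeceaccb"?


Input: cbabbeceaccb
Character counts:
  'a': 2
  'b': 4
  'c': 4
  'e': 2
Maximum frequency: 4

4


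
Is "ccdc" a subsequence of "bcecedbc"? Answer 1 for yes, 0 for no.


Check if "ccdc" is a subsequence of "bcecedbc"
Greedy scan:
  Position 0 ('b'): no match needed
  Position 1 ('c'): matches sub[0] = 'c'
  Position 2 ('e'): no match needed
  Position 3 ('c'): matches sub[1] = 'c'
  Position 4 ('e'): no match needed
  Position 5 ('d'): matches sub[2] = 'd'
  Position 6 ('b'): no match needed
  Position 7 ('c'): matches sub[3] = 'c'
All 4 characters matched => is a subsequence

1


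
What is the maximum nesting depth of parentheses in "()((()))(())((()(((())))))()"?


Input: "()((()))(())((()(((())))))()"
Tracking depth:
  Position 0 '(': depth becomes 1
  Position 1 ')': depth becomes 0
  Position 2 '(': depth becomes 1
  Position 3 '(': depth becomes 2
  Position 4 '(': depth becomes 3
  Position 5 ')': depth becomes 2
  Position 6 ')': depth becomes 1
  Position 7 ')': depth becomes 0
  Position 8 '(': depth becomes 1
  Position 9 '(': depth becomes 2
  Position 10 ')': depth becomes 1
  Position 11 ')': depth becomes 0
  Position 12 '(': depth becomes 1
  Position 13 '(': depth becomes 2
  Position 14 '(': depth becomes 3
  Position 15 ')': depth becomes 2
  Position 16 '(': depth becomes 3
  Position 17 '(': depth becomes 4
  Position 18 '(': depth becomes 5
  Position 19 '(': depth becomes 6
  Position 20 ')': depth becomes 5
  Position 21 ')': depth becomes 4
  Position 22 ')': depth becomes 3
  Position 23 ')': depth becomes 2
  Position 24 ')': depth becomes 1
  Position 25 ')': depth becomes 0
  Position 26 '(': depth becomes 1
  Position 27 ')': depth becomes 0
Maximum depth reached: 6

6


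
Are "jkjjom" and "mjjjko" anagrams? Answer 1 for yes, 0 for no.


Strings: "jkjjom", "mjjjko"
Sorted first:  jjjkmo
Sorted second: jjjkmo
Sorted forms match => anagrams

1


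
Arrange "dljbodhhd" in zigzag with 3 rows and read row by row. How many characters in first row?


Zigzag "dljbodhhd" into 3 rows:
Placing characters:
  'd' => row 0
  'l' => row 1
  'j' => row 2
  'b' => row 1
  'o' => row 0
  'd' => row 1
  'h' => row 2
  'h' => row 1
  'd' => row 0
Rows:
  Row 0: "dod"
  Row 1: "lbdh"
  Row 2: "jh"
First row length: 3

3


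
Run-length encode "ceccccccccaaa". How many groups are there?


Input: ceccccccccaaa
Scanning for consecutive runs:
  Group 1: 'c' x 1 (positions 0-0)
  Group 2: 'e' x 1 (positions 1-1)
  Group 3: 'c' x 8 (positions 2-9)
  Group 4: 'a' x 3 (positions 10-12)
Total groups: 4

4


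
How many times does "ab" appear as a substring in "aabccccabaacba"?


Searching for "ab" in "aabccccabaacba"
Scanning each position:
  Position 0: "aa" => no
  Position 1: "ab" => MATCH
  Position 2: "bc" => no
  Position 3: "cc" => no
  Position 4: "cc" => no
  Position 5: "cc" => no
  Position 6: "ca" => no
  Position 7: "ab" => MATCH
  Position 8: "ba" => no
  Position 9: "aa" => no
  Position 10: "ac" => no
  Position 11: "cb" => no
  Position 12: "ba" => no
Total occurrences: 2

2


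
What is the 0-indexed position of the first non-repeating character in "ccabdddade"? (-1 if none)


Input: ccabdddade
Character frequencies:
  'a': 2
  'b': 1
  'c': 2
  'd': 4
  'e': 1
Scanning left to right for freq == 1:
  Position 0 ('c'): freq=2, skip
  Position 1 ('c'): freq=2, skip
  Position 2 ('a'): freq=2, skip
  Position 3 ('b'): unique! => answer = 3

3


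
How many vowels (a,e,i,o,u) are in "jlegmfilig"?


Input: jlegmfilig
Checking each character:
  'j' at position 0: consonant
  'l' at position 1: consonant
  'e' at position 2: vowel (running total: 1)
  'g' at position 3: consonant
  'm' at position 4: consonant
  'f' at position 5: consonant
  'i' at position 6: vowel (running total: 2)
  'l' at position 7: consonant
  'i' at position 8: vowel (running total: 3)
  'g' at position 9: consonant
Total vowels: 3

3


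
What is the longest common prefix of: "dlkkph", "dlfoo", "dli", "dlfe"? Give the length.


Words: dlkkph, dlfoo, dli, dlfe
  Position 0: all 'd' => match
  Position 1: all 'l' => match
  Position 2: ('k', 'f', 'i', 'f') => mismatch, stop
LCP = "dl" (length 2)

2


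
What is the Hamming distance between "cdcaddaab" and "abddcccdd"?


Comparing "cdcaddaab" and "abddcccdd" position by position:
  Position 0: 'c' vs 'a' => differ
  Position 1: 'd' vs 'b' => differ
  Position 2: 'c' vs 'd' => differ
  Position 3: 'a' vs 'd' => differ
  Position 4: 'd' vs 'c' => differ
  Position 5: 'd' vs 'c' => differ
  Position 6: 'a' vs 'c' => differ
  Position 7: 'a' vs 'd' => differ
  Position 8: 'b' vs 'd' => differ
Total differences (Hamming distance): 9

9


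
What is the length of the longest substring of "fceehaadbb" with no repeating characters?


Input: "fceehaadbb"
Sliding window (track last position of each char):
  Position 0 ('f'): window [0,0] length 1 -- new best
  Position 1 ('c'): window [0,1] length 2 -- new best
  Position 2 ('e'): window [0,2] length 3 -- new best
  Position 3 ('e'): repeat (last at 2), move window start to 3
  Position 3 ('e'): window [3,3] length 1
  Position 4 ('h'): window [3,4] length 2
  Position 5 ('a'): window [3,5] length 3
  Position 6 ('a'): repeat (last at 5), move window start to 6
  Position 6 ('a'): window [6,6] length 1
  Position 7 ('d'): window [6,7] length 2
  Position 8 ('b'): window [6,8] length 3
  Position 9 ('b'): repeat (last at 8), move window start to 9
  Position 9 ('b'): window [9,9] length 1
Longest substring with no repeats: "fce" with length 3

3


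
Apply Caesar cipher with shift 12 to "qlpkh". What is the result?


Caesar cipher: shift "qlpkh" by 12
  'q' (pos 16) + 12 = pos 2 = 'c'
  'l' (pos 11) + 12 = pos 23 = 'x'
  'p' (pos 15) + 12 = pos 1 = 'b'
  'k' (pos 10) + 12 = pos 22 = 'w'
  'h' (pos 7) + 12 = pos 19 = 't'
Result: cxbwt

cxbwt


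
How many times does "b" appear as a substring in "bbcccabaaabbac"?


Searching for "b" in "bbcccabaaabbac"
Scanning each position:
  Position 0: "b" => MATCH
  Position 1: "b" => MATCH
  Position 2: "c" => no
  Position 3: "c" => no
  Position 4: "c" => no
  Position 5: "a" => no
  Position 6: "b" => MATCH
  Position 7: "a" => no
  Position 8: "a" => no
  Position 9: "a" => no
  Position 10: "b" => MATCH
  Position 11: "b" => MATCH
  Position 12: "a" => no
  Position 13: "c" => no
Total occurrences: 5

5


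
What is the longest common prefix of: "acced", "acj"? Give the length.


Words: acced, acj
  Position 0: all 'a' => match
  Position 1: all 'c' => match
  Position 2: ('c', 'j') => mismatch, stop
LCP = "ac" (length 2)

2


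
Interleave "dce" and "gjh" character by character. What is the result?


Interleaving "dce" and "gjh":
  Position 0: 'd' from first, 'g' from second => "dg"
  Position 1: 'c' from first, 'j' from second => "cj"
  Position 2: 'e' from first, 'h' from second => "eh"
Result: dgcjeh

dgcjeh


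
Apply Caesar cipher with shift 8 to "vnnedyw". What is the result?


Caesar cipher: shift "vnnedyw" by 8
  'v' (pos 21) + 8 = pos 3 = 'd'
  'n' (pos 13) + 8 = pos 21 = 'v'
  'n' (pos 13) + 8 = pos 21 = 'v'
  'e' (pos 4) + 8 = pos 12 = 'm'
  'd' (pos 3) + 8 = pos 11 = 'l'
  'y' (pos 24) + 8 = pos 6 = 'g'
  'w' (pos 22) + 8 = pos 4 = 'e'
Result: dvvmlge

dvvmlge


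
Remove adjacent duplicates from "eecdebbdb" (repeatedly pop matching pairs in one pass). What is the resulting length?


Input: eecdebbdb
Stack-based adjacent duplicate removal:
  Read 'e': push. Stack: e
  Read 'e': matches stack top 'e' => pop. Stack: (empty)
  Read 'c': push. Stack: c
  Read 'd': push. Stack: cd
  Read 'e': push. Stack: cde
  Read 'b': push. Stack: cdeb
  Read 'b': matches stack top 'b' => pop. Stack: cde
  Read 'd': push. Stack: cded
  Read 'b': push. Stack: cdedb
Final stack: "cdedb" (length 5)

5


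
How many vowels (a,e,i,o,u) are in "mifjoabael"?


Input: mifjoabael
Checking each character:
  'm' at position 0: consonant
  'i' at position 1: vowel (running total: 1)
  'f' at position 2: consonant
  'j' at position 3: consonant
  'o' at position 4: vowel (running total: 2)
  'a' at position 5: vowel (running total: 3)
  'b' at position 6: consonant
  'a' at position 7: vowel (running total: 4)
  'e' at position 8: vowel (running total: 5)
  'l' at position 9: consonant
Total vowels: 5

5


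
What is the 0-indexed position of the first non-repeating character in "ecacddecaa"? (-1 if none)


Input: ecacddecaa
Character frequencies:
  'a': 3
  'c': 3
  'd': 2
  'e': 2
Scanning left to right for freq == 1:
  Position 0 ('e'): freq=2, skip
  Position 1 ('c'): freq=3, skip
  Position 2 ('a'): freq=3, skip
  Position 3 ('c'): freq=3, skip
  Position 4 ('d'): freq=2, skip
  Position 5 ('d'): freq=2, skip
  Position 6 ('e'): freq=2, skip
  Position 7 ('c'): freq=3, skip
  Position 8 ('a'): freq=3, skip
  Position 9 ('a'): freq=3, skip
  No unique character found => answer = -1

-1


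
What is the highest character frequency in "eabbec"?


Input: eabbec
Character counts:
  'a': 1
  'b': 2
  'c': 1
  'e': 2
Maximum frequency: 2

2


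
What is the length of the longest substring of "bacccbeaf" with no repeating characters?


Input: "bacccbeaf"
Sliding window (track last position of each char):
  Position 0 ('b'): window [0,0] length 1 -- new best
  Position 1 ('a'): window [0,1] length 2 -- new best
  Position 2 ('c'): window [0,2] length 3 -- new best
  Position 3 ('c'): repeat (last at 2), move window start to 3
  Position 3 ('c'): window [3,3] length 1
  Position 4 ('c'): repeat (last at 3), move window start to 4
  Position 4 ('c'): window [4,4] length 1
  Position 5 ('b'): window [4,5] length 2
  Position 6 ('e'): window [4,6] length 3
  Position 7 ('a'): window [4,7] length 4 -- new best
  Position 8 ('f'): window [4,8] length 5 -- new best
Longest substring with no repeats: "cbeaf" with length 5

5


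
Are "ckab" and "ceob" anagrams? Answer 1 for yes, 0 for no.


Strings: "ckab", "ceob"
Sorted first:  abck
Sorted second: bceo
Differ at position 0: 'a' vs 'b' => not anagrams

0


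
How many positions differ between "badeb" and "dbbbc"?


Comparing "badeb" and "dbbbc" position by position:
  Position 0: 'b' vs 'd' => DIFFER
  Position 1: 'a' vs 'b' => DIFFER
  Position 2: 'd' vs 'b' => DIFFER
  Position 3: 'e' vs 'b' => DIFFER
  Position 4: 'b' vs 'c' => DIFFER
Positions that differ: 5

5


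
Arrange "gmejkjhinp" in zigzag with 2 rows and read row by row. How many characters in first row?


Zigzag "gmejkjhinp" into 2 rows:
Placing characters:
  'g' => row 0
  'm' => row 1
  'e' => row 0
  'j' => row 1
  'k' => row 0
  'j' => row 1
  'h' => row 0
  'i' => row 1
  'n' => row 0
  'p' => row 1
Rows:
  Row 0: "gekhn"
  Row 1: "mjjip"
First row length: 5

5


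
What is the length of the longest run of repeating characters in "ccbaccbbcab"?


Input: "ccbaccbbcab"
Scanning for longest run:
  Position 1 ('c'): continues run of 'c', length=2
  Position 2 ('b'): new char, reset run to 1
  Position 3 ('a'): new char, reset run to 1
  Position 4 ('c'): new char, reset run to 1
  Position 5 ('c'): continues run of 'c', length=2
  Position 6 ('b'): new char, reset run to 1
  Position 7 ('b'): continues run of 'b', length=2
  Position 8 ('c'): new char, reset run to 1
  Position 9 ('a'): new char, reset run to 1
  Position 10 ('b'): new char, reset run to 1
Longest run: 'c' with length 2

2


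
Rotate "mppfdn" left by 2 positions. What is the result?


Input: "mppfdn", rotate left by 2
First 2 characters: "mp"
Remaining characters: "pfdn"
Concatenate remaining + first: "pfdn" + "mp" = "pfdnmp"

pfdnmp


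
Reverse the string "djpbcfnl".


Input: djpbcfnl
Reading characters right to left:
  Position 7: 'l'
  Position 6: 'n'
  Position 5: 'f'
  Position 4: 'c'
  Position 3: 'b'
  Position 2: 'p'
  Position 1: 'j'
  Position 0: 'd'
Reversed: lnfcbpjd

lnfcbpjd


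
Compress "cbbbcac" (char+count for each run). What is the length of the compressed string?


Input: cbbbcac
Runs:
  'c' x 1 => "c1"
  'b' x 3 => "b3"
  'c' x 1 => "c1"
  'a' x 1 => "a1"
  'c' x 1 => "c1"
Compressed: "c1b3c1a1c1"
Compressed length: 10

10


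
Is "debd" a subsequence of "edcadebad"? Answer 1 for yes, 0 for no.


Check if "debd" is a subsequence of "edcadebad"
Greedy scan:
  Position 0 ('e'): no match needed
  Position 1 ('d'): matches sub[0] = 'd'
  Position 2 ('c'): no match needed
  Position 3 ('a'): no match needed
  Position 4 ('d'): no match needed
  Position 5 ('e'): matches sub[1] = 'e'
  Position 6 ('b'): matches sub[2] = 'b'
  Position 7 ('a'): no match needed
  Position 8 ('d'): matches sub[3] = 'd'
All 4 characters matched => is a subsequence

1


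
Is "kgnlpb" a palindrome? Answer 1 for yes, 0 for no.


Input: kgnlpb
Reversed: bplngk
  Compare pos 0 ('k') with pos 5 ('b'): MISMATCH
  Compare pos 1 ('g') with pos 4 ('p'): MISMATCH
  Compare pos 2 ('n') with pos 3 ('l'): MISMATCH
Result: not a palindrome

0


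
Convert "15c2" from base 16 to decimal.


Input: "15c2" in base 16
Positional expansion:
  Digit '1' (value 1) x 16^3 = 4096
  Digit '5' (value 5) x 16^2 = 1280
  Digit 'c' (value 12) x 16^1 = 192
  Digit '2' (value 2) x 16^0 = 2
Sum = 5570

5570


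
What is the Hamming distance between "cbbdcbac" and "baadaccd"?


Comparing "cbbdcbac" and "baadaccd" position by position:
  Position 0: 'c' vs 'b' => differ
  Position 1: 'b' vs 'a' => differ
  Position 2: 'b' vs 'a' => differ
  Position 3: 'd' vs 'd' => same
  Position 4: 'c' vs 'a' => differ
  Position 5: 'b' vs 'c' => differ
  Position 6: 'a' vs 'c' => differ
  Position 7: 'c' vs 'd' => differ
Total differences (Hamming distance): 7

7


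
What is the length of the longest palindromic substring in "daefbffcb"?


Input: "daefbffcb"
Checking substrings for palindromes:
  [3:6] "fbf" (len 3) => palindrome
  [5:7] "ff" (len 2) => palindrome
Longest palindromic substring: "fbf" with length 3

3


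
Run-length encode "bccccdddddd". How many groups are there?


Input: bccccdddddd
Scanning for consecutive runs:
  Group 1: 'b' x 1 (positions 0-0)
  Group 2: 'c' x 4 (positions 1-4)
  Group 3: 'd' x 6 (positions 5-10)
Total groups: 3

3


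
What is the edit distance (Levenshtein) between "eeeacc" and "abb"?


Computing edit distance: "eeeacc" -> "abb"
DP table:
           a    b    b
      0    1    2    3
  e   1    1    2    3
  e   2    2    2    3
  e   3    3    3    3
  a   4    3    4    4
  c   5    4    4    5
  c   6    5    5    5
Edit distance = dp[6][3] = 5

5


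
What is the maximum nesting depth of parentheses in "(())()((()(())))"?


Input: "(())()((()(())))"
Tracking depth:
  Position 0 '(': depth becomes 1
  Position 1 '(': depth becomes 2
  Position 2 ')': depth becomes 1
  Position 3 ')': depth becomes 0
  Position 4 '(': depth becomes 1
  Position 5 ')': depth becomes 0
  Position 6 '(': depth becomes 1
  Position 7 '(': depth becomes 2
  Position 8 '(': depth becomes 3
  Position 9 ')': depth becomes 2
  Position 10 '(': depth becomes 3
  Position 11 '(': depth becomes 4
  Position 12 ')': depth becomes 3
  Position 13 ')': depth becomes 2
  Position 14 ')': depth becomes 1
  Position 15 ')': depth becomes 0
Maximum depth reached: 4

4


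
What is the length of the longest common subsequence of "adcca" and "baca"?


LCS of "adcca" and "baca"
DP table:
           b    a    c    a
      0    0    0    0    0
  a   0    0    1    1    1
  d   0    0    1    1    1
  c   0    0    1    2    2
  c   0    0    1    2    2
  a   0    0    1    2    3
LCS length = dp[5][4] = 3

3


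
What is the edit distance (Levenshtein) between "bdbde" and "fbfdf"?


Computing edit distance: "bdbde" -> "fbfdf"
DP table:
           f    b    f    d    f
      0    1    2    3    4    5
  b   1    1    1    2    3    4
  d   2    2    2    2    2    3
  b   3    3    2    3    3    3
  d   4    4    3    3    3    4
  e   5    5    4    4    4    4
Edit distance = dp[5][5] = 4

4


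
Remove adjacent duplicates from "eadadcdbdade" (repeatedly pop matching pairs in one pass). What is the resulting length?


Input: eadadcdbdade
Stack-based adjacent duplicate removal:
  Read 'e': push. Stack: e
  Read 'a': push. Stack: ea
  Read 'd': push. Stack: ead
  Read 'a': push. Stack: eada
  Read 'd': push. Stack: eadad
  Read 'c': push. Stack: eadadc
  Read 'd': push. Stack: eadadcd
  Read 'b': push. Stack: eadadcdb
  Read 'd': push. Stack: eadadcdbd
  Read 'a': push. Stack: eadadcdbda
  Read 'd': push. Stack: eadadcdbdad
  Read 'e': push. Stack: eadadcdbdade
Final stack: "eadadcdbdade" (length 12)

12


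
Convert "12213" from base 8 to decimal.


Input: "12213" in base 8
Positional expansion:
  Digit '1' (value 1) x 8^4 = 4096
  Digit '2' (value 2) x 8^3 = 1024
  Digit '2' (value 2) x 8^2 = 128
  Digit '1' (value 1) x 8^1 = 8
  Digit '3' (value 3) x 8^0 = 3
Sum = 5259

5259


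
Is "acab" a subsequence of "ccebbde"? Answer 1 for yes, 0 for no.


Check if "acab" is a subsequence of "ccebbde"
Greedy scan:
  Position 0 ('c'): no match needed
  Position 1 ('c'): no match needed
  Position 2 ('e'): no match needed
  Position 3 ('b'): no match needed
  Position 4 ('b'): no match needed
  Position 5 ('d'): no match needed
  Position 6 ('e'): no match needed
Only matched 0/4 characters => not a subsequence

0


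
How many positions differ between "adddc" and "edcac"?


Comparing "adddc" and "edcac" position by position:
  Position 0: 'a' vs 'e' => DIFFER
  Position 1: 'd' vs 'd' => same
  Position 2: 'd' vs 'c' => DIFFER
  Position 3: 'd' vs 'a' => DIFFER
  Position 4: 'c' vs 'c' => same
Positions that differ: 3

3


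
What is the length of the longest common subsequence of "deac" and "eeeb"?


LCS of "deac" and "eeeb"
DP table:
           e    e    e    b
      0    0    0    0    0
  d   0    0    0    0    0
  e   0    1    1    1    1
  a   0    1    1    1    1
  c   0    1    1    1    1
LCS length = dp[4][4] = 1

1


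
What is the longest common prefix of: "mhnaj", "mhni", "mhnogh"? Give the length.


Words: mhnaj, mhni, mhnogh
  Position 0: all 'm' => match
  Position 1: all 'h' => match
  Position 2: all 'n' => match
  Position 3: ('a', 'i', 'o') => mismatch, stop
LCP = "mhn" (length 3)

3


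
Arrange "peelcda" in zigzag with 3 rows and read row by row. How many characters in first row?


Zigzag "peelcda" into 3 rows:
Placing characters:
  'p' => row 0
  'e' => row 1
  'e' => row 2
  'l' => row 1
  'c' => row 0
  'd' => row 1
  'a' => row 2
Rows:
  Row 0: "pc"
  Row 1: "eld"
  Row 2: "ea"
First row length: 2

2


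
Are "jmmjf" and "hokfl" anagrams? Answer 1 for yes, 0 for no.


Strings: "jmmjf", "hokfl"
Sorted first:  fjjmm
Sorted second: fhklo
Differ at position 1: 'j' vs 'h' => not anagrams

0


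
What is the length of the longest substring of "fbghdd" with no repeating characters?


Input: "fbghdd"
Sliding window (track last position of each char):
  Position 0 ('f'): window [0,0] length 1 -- new best
  Position 1 ('b'): window [0,1] length 2 -- new best
  Position 2 ('g'): window [0,2] length 3 -- new best
  Position 3 ('h'): window [0,3] length 4 -- new best
  Position 4 ('d'): window [0,4] length 5 -- new best
  Position 5 ('d'): repeat (last at 4), move window start to 5
  Position 5 ('d'): window [5,5] length 1
Longest substring with no repeats: "fbghd" with length 5

5


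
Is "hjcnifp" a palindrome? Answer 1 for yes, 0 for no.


Input: hjcnifp
Reversed: pfincjh
  Compare pos 0 ('h') with pos 6 ('p'): MISMATCH
  Compare pos 1 ('j') with pos 5 ('f'): MISMATCH
  Compare pos 2 ('c') with pos 4 ('i'): MISMATCH
Result: not a palindrome

0


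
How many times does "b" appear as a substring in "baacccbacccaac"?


Searching for "b" in "baacccbacccaac"
Scanning each position:
  Position 0: "b" => MATCH
  Position 1: "a" => no
  Position 2: "a" => no
  Position 3: "c" => no
  Position 4: "c" => no
  Position 5: "c" => no
  Position 6: "b" => MATCH
  Position 7: "a" => no
  Position 8: "c" => no
  Position 9: "c" => no
  Position 10: "c" => no
  Position 11: "a" => no
  Position 12: "a" => no
  Position 13: "c" => no
Total occurrences: 2

2


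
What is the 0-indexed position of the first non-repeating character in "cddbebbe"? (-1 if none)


Input: cddbebbe
Character frequencies:
  'b': 3
  'c': 1
  'd': 2
  'e': 2
Scanning left to right for freq == 1:
  Position 0 ('c'): unique! => answer = 0

0


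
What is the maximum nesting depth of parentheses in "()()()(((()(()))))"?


Input: "()()()(((()(()))))"
Tracking depth:
  Position 0 '(': depth becomes 1
  Position 1 ')': depth becomes 0
  Position 2 '(': depth becomes 1
  Position 3 ')': depth becomes 0
  Position 4 '(': depth becomes 1
  Position 5 ')': depth becomes 0
  Position 6 '(': depth becomes 1
  Position 7 '(': depth becomes 2
  Position 8 '(': depth becomes 3
  Position 9 '(': depth becomes 4
  Position 10 ')': depth becomes 3
  Position 11 '(': depth becomes 4
  Position 12 '(': depth becomes 5
  Position 13 ')': depth becomes 4
  Position 14 ')': depth becomes 3
  Position 15 ')': depth becomes 2
  Position 16 ')': depth becomes 1
  Position 17 ')': depth becomes 0
Maximum depth reached: 5

5


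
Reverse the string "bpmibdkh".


Input: bpmibdkh
Reading characters right to left:
  Position 7: 'h'
  Position 6: 'k'
  Position 5: 'd'
  Position 4: 'b'
  Position 3: 'i'
  Position 2: 'm'
  Position 1: 'p'
  Position 0: 'b'
Reversed: hkdbimpb

hkdbimpb


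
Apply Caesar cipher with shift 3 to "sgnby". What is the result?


Caesar cipher: shift "sgnby" by 3
  's' (pos 18) + 3 = pos 21 = 'v'
  'g' (pos 6) + 3 = pos 9 = 'j'
  'n' (pos 13) + 3 = pos 16 = 'q'
  'b' (pos 1) + 3 = pos 4 = 'e'
  'y' (pos 24) + 3 = pos 1 = 'b'
Result: vjqeb

vjqeb


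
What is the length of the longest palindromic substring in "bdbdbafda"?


Input: "bdbdbafda"
Checking substrings for palindromes:
  [0:5] "bdbdb" (len 5) => palindrome
  [0:3] "bdb" (len 3) => palindrome
  [1:4] "dbd" (len 3) => palindrome
  [2:5] "bdb" (len 3) => palindrome
Longest palindromic substring: "bdbdb" with length 5

5


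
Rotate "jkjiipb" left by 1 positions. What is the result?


Input: "jkjiipb", rotate left by 1
First 1 characters: "j"
Remaining characters: "kjiipb"
Concatenate remaining + first: "kjiipb" + "j" = "kjiipbj"

kjiipbj


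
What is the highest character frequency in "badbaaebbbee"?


Input: badbaaebbbee
Character counts:
  'a': 3
  'b': 5
  'd': 1
  'e': 3
Maximum frequency: 5

5


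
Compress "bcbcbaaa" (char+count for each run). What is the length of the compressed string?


Input: bcbcbaaa
Runs:
  'b' x 1 => "b1"
  'c' x 1 => "c1"
  'b' x 1 => "b1"
  'c' x 1 => "c1"
  'b' x 1 => "b1"
  'a' x 3 => "a3"
Compressed: "b1c1b1c1b1a3"
Compressed length: 12

12


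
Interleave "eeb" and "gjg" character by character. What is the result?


Interleaving "eeb" and "gjg":
  Position 0: 'e' from first, 'g' from second => "eg"
  Position 1: 'e' from first, 'j' from second => "ej"
  Position 2: 'b' from first, 'g' from second => "bg"
Result: egejbg

egejbg


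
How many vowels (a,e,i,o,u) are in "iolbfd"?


Input: iolbfd
Checking each character:
  'i' at position 0: vowel (running total: 1)
  'o' at position 1: vowel (running total: 2)
  'l' at position 2: consonant
  'b' at position 3: consonant
  'f' at position 4: consonant
  'd' at position 5: consonant
Total vowels: 2

2


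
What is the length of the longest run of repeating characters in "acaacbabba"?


Input: "acaacbabba"
Scanning for longest run:
  Position 1 ('c'): new char, reset run to 1
  Position 2 ('a'): new char, reset run to 1
  Position 3 ('a'): continues run of 'a', length=2
  Position 4 ('c'): new char, reset run to 1
  Position 5 ('b'): new char, reset run to 1
  Position 6 ('a'): new char, reset run to 1
  Position 7 ('b'): new char, reset run to 1
  Position 8 ('b'): continues run of 'b', length=2
  Position 9 ('a'): new char, reset run to 1
Longest run: 'a' with length 2

2


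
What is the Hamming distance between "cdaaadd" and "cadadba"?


Comparing "cdaaadd" and "cadadba" position by position:
  Position 0: 'c' vs 'c' => same
  Position 1: 'd' vs 'a' => differ
  Position 2: 'a' vs 'd' => differ
  Position 3: 'a' vs 'a' => same
  Position 4: 'a' vs 'd' => differ
  Position 5: 'd' vs 'b' => differ
  Position 6: 'd' vs 'a' => differ
Total differences (Hamming distance): 5

5


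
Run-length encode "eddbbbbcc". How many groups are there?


Input: eddbbbbcc
Scanning for consecutive runs:
  Group 1: 'e' x 1 (positions 0-0)
  Group 2: 'd' x 2 (positions 1-2)
  Group 3: 'b' x 4 (positions 3-6)
  Group 4: 'c' x 2 (positions 7-8)
Total groups: 4

4


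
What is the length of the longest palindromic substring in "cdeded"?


Input: "cdeded"
Checking substrings for palindromes:
  [1:6] "deded" (len 5) => palindrome
  [1:4] "ded" (len 3) => palindrome
  [2:5] "ede" (len 3) => palindrome
  [3:6] "ded" (len 3) => palindrome
Longest palindromic substring: "deded" with length 5

5


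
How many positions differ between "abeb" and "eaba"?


Comparing "abeb" and "eaba" position by position:
  Position 0: 'a' vs 'e' => DIFFER
  Position 1: 'b' vs 'a' => DIFFER
  Position 2: 'e' vs 'b' => DIFFER
  Position 3: 'b' vs 'a' => DIFFER
Positions that differ: 4

4


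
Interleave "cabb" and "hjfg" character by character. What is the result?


Interleaving "cabb" and "hjfg":
  Position 0: 'c' from first, 'h' from second => "ch"
  Position 1: 'a' from first, 'j' from second => "aj"
  Position 2: 'b' from first, 'f' from second => "bf"
  Position 3: 'b' from first, 'g' from second => "bg"
Result: chajbfbg

chajbfbg


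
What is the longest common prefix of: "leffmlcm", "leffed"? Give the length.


Words: leffmlcm, leffed
  Position 0: all 'l' => match
  Position 1: all 'e' => match
  Position 2: all 'f' => match
  Position 3: all 'f' => match
  Position 4: ('m', 'e') => mismatch, stop
LCP = "leff" (length 4)

4


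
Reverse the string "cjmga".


Input: cjmga
Reading characters right to left:
  Position 4: 'a'
  Position 3: 'g'
  Position 2: 'm'
  Position 1: 'j'
  Position 0: 'c'
Reversed: agmjc

agmjc


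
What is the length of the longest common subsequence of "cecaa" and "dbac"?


LCS of "cecaa" and "dbac"
DP table:
           d    b    a    c
      0    0    0    0    0
  c   0    0    0    0    1
  e   0    0    0    0    1
  c   0    0    0    0    1
  a   0    0    0    1    1
  a   0    0    0    1    1
LCS length = dp[5][4] = 1

1


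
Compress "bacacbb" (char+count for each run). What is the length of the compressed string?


Input: bacacbb
Runs:
  'b' x 1 => "b1"
  'a' x 1 => "a1"
  'c' x 1 => "c1"
  'a' x 1 => "a1"
  'c' x 1 => "c1"
  'b' x 2 => "b2"
Compressed: "b1a1c1a1c1b2"
Compressed length: 12

12


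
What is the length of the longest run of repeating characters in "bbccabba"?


Input: "bbccabba"
Scanning for longest run:
  Position 1 ('b'): continues run of 'b', length=2
  Position 2 ('c'): new char, reset run to 1
  Position 3 ('c'): continues run of 'c', length=2
  Position 4 ('a'): new char, reset run to 1
  Position 5 ('b'): new char, reset run to 1
  Position 6 ('b'): continues run of 'b', length=2
  Position 7 ('a'): new char, reset run to 1
Longest run: 'b' with length 2

2


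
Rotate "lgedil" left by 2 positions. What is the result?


Input: "lgedil", rotate left by 2
First 2 characters: "lg"
Remaining characters: "edil"
Concatenate remaining + first: "edil" + "lg" = "edillg"

edillg


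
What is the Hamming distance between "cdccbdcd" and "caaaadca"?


Comparing "cdccbdcd" and "caaaadca" position by position:
  Position 0: 'c' vs 'c' => same
  Position 1: 'd' vs 'a' => differ
  Position 2: 'c' vs 'a' => differ
  Position 3: 'c' vs 'a' => differ
  Position 4: 'b' vs 'a' => differ
  Position 5: 'd' vs 'd' => same
  Position 6: 'c' vs 'c' => same
  Position 7: 'd' vs 'a' => differ
Total differences (Hamming distance): 5

5


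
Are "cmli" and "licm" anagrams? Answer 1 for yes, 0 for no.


Strings: "cmli", "licm"
Sorted first:  cilm
Sorted second: cilm
Sorted forms match => anagrams

1


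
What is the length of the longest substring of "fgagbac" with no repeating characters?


Input: "fgagbac"
Sliding window (track last position of each char):
  Position 0 ('f'): window [0,0] length 1 -- new best
  Position 1 ('g'): window [0,1] length 2 -- new best
  Position 2 ('a'): window [0,2] length 3 -- new best
  Position 3 ('g'): repeat (last at 1), move window start to 2
  Position 3 ('g'): window [2,3] length 2
  Position 4 ('b'): window [2,4] length 3
  Position 5 ('a'): repeat (last at 2), move window start to 3
  Position 5 ('a'): window [3,5] length 3
  Position 6 ('c'): window [3,6] length 4 -- new best
Longest substring with no repeats: "gbac" with length 4

4


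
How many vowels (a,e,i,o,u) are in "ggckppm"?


Input: ggckppm
Checking each character:
  'g' at position 0: consonant
  'g' at position 1: consonant
  'c' at position 2: consonant
  'k' at position 3: consonant
  'p' at position 4: consonant
  'p' at position 5: consonant
  'm' at position 6: consonant
Total vowels: 0

0


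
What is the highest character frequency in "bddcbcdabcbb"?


Input: bddcbcdabcbb
Character counts:
  'a': 1
  'b': 5
  'c': 3
  'd': 3
Maximum frequency: 5

5


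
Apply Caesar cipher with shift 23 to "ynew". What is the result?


Caesar cipher: shift "ynew" by 23
  'y' (pos 24) + 23 = pos 21 = 'v'
  'n' (pos 13) + 23 = pos 10 = 'k'
  'e' (pos 4) + 23 = pos 1 = 'b'
  'w' (pos 22) + 23 = pos 19 = 't'
Result: vkbt

vkbt


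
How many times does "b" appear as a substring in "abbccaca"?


Searching for "b" in "abbccaca"
Scanning each position:
  Position 0: "a" => no
  Position 1: "b" => MATCH
  Position 2: "b" => MATCH
  Position 3: "c" => no
  Position 4: "c" => no
  Position 5: "a" => no
  Position 6: "c" => no
  Position 7: "a" => no
Total occurrences: 2

2


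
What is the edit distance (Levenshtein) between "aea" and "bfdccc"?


Computing edit distance: "aea" -> "bfdccc"
DP table:
           b    f    d    c    c    c
      0    1    2    3    4    5    6
  a   1    1    2    3    4    5    6
  e   2    2    2    3    4    5    6
  a   3    3    3    3    4    5    6
Edit distance = dp[3][6] = 6

6
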